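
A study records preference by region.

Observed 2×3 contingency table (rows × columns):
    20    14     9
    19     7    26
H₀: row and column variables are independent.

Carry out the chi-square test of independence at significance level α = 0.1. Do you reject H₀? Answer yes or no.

reject H₀: yes

Row totals [43, 52], col totals [39, 21, 35], n=95
χ² = (20−17.65)²/17.65 + (14−9.51)²/9.51 + (9−15.84)²/15.84 + (19−21.35)²/21.35 + (7−11.49)²/11.49 + (26−19.16)²/19.16 = 9.8519
df = 2
p-value (upper-tail) = 0.00726
At α=0.1: p < α → reject H₀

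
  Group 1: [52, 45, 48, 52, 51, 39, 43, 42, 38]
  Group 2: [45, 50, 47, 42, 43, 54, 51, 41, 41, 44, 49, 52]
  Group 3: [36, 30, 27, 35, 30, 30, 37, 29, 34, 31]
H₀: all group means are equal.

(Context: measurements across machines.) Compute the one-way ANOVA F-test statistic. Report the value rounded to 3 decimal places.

test statistic = 34.123

Group means [45.56, 46.58, 31.90], grand mean 41.548
SSB = Σnᵢ(x̄ᵢ−x̄)² = 1379.639; SSW = ΣΣ(x−x̄ᵢ)² = 566.039
MSB = 1379.639/2 = 689.8193; MSW = 566.039/28 = 20.2157
F = MSB/MSW = 34.1230
df = (2, 28)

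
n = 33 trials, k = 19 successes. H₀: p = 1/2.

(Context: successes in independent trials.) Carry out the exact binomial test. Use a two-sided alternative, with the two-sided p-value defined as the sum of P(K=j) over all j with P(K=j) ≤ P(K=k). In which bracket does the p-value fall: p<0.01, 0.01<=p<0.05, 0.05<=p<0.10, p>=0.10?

p-value bracket: p>=0.10

Exact binomial: n=33, k=19, p₀=1/2=0.5000
P(X=j) = C(n,j)·p₀^j·(1−p₀)^(n−j); p = Σ P(X=j) over j with P(X=j) ≤ P(X=19)
p-value (two-sided) = 0.48685
→ bracket: p>=0.10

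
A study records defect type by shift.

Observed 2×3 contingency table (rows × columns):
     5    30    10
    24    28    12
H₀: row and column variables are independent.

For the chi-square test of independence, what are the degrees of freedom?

df = (r−1)(c−1) = (2−1)·(3−1) = 2

degrees of freedom = 2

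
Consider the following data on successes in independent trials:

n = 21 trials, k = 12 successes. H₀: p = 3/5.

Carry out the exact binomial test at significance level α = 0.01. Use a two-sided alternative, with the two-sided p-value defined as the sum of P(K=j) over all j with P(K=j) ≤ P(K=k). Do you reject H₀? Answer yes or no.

reject H₀: no

Exact binomial: n=21, k=12, p₀=3/5=0.6000
P(X=j) = C(n,j)·p₀^j·(1−p₀)^(n−j); p = Σ P(X=j) over j with P(X=j) ≤ P(X=12)
p-value (two-sided) = 0.82582
At α=0.01: p ≥ α → fail to reject H₀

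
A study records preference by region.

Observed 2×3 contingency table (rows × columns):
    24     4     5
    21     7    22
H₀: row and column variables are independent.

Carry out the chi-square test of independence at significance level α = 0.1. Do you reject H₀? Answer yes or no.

reject H₀: yes

Row totals [33, 50], col totals [45, 11, 27], n=83
χ² = (24−17.89)²/17.89 + (4−4.37)²/4.37 + (5−10.73)²/10.73 + (21−27.11)²/27.11 + (7−6.63)²/6.63 + (22−16.27)²/16.27 = 8.6008
df = 2
p-value (upper-tail) = 0.01356
At α=0.1: p < α → reject H₀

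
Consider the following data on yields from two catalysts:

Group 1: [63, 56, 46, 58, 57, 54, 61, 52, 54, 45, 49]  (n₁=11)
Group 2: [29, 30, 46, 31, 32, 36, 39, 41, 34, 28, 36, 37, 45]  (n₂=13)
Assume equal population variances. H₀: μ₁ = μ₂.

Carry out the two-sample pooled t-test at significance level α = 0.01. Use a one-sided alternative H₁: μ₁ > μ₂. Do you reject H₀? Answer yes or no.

x̄₁=54.091, s₁=5.770, n₁=11
x̄₂=35.692, s₂=5.836, n₂=13
s_p² = [10·5.770² + 12·5.836²]/22 = 33.7127
SE = √(s_p²·(1/11+1/13)) = 2.3787
t = (54.091−35.692)/2.3787 = 7.7348
df = 22
p-value (one-sided, H₁ greater) = 0.00000
At α=0.01: p < α → reject H₀

reject H₀: yes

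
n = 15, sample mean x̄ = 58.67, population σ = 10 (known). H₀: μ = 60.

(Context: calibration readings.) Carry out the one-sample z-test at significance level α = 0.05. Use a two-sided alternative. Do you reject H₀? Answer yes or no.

reject H₀: no

SE = σ/√n = 10/√15 = 2.5820
z = (x̄−μ₀)/SE = (58.67−60)/2.5820 = -0.5151
p-value (two-sided) = 0.60648
At α=0.05: p ≥ α → fail to reject H₀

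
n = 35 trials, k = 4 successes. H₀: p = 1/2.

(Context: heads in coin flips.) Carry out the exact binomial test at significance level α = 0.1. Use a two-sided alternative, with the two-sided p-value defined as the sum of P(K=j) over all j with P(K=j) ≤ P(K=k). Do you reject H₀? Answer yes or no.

Exact binomial: n=35, k=4, p₀=1/2=0.5000
P(X=j) = C(n,j)·p₀^j·(1−p₀)^(n−j); p = Σ P(X=j) over j with P(X=j) ≤ P(X=4)
p-value (two-sided) = 0.00000
At α=0.1: p < α → reject H₀

reject H₀: yes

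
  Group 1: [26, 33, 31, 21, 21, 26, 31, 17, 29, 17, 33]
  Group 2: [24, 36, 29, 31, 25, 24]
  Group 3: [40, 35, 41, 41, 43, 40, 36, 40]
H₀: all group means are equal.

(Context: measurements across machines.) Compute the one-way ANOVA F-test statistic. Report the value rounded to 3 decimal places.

test statistic = 18.760

Group means [25.91, 28.17, 39.50], grand mean 30.800
SSB = Σnᵢ(x̄ᵢ−x̄)² = 910.258; SSW = ΣΣ(x−x̄ᵢ)² = 533.742
MSB = 910.258/2 = 455.1288; MSW = 533.742/22 = 24.2610
F = MSB/MSW = 18.7597
df = (2, 22)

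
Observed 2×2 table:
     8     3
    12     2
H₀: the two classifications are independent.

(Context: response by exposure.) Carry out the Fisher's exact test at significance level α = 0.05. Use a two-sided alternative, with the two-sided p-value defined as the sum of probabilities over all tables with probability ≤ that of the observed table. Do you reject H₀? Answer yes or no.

Margins: r₁=11, r₂=14, c₁=20, c₂=5, n=25
p_obs = C(11,8)·C(14,12)/C(25,20); sum pmf over tables with pmf ≤ p_obs
p-value (two-sided) = 0.62319
At α=0.05: p ≥ α → fail to reject H₀

reject H₀: no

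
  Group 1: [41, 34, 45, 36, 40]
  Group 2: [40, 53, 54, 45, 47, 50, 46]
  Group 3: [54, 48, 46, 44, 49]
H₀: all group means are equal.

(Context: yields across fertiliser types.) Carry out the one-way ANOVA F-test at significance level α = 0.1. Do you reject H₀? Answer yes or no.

reject H₀: yes

Group means [39.20, 47.86, 48.20], grand mean 45.412
SSB = Σnᵢ(x̄ᵢ−x̄)² = 273.661; SSW = ΣΣ(x−x̄ᵢ)² = 274.457
MSB = 273.661/2 = 136.8303; MSW = 274.457/14 = 19.6041
F = MSB/MSW = 6.9797
df = (2, 14)
p-value (upper-tail) = 0.00789
At α=0.1: p < α → reject H₀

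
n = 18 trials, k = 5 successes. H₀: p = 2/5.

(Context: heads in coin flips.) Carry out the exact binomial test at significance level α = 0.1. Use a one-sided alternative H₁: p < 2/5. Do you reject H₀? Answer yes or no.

Exact binomial: n=18, k=5, p₀=2/5=0.4000
P(X≤5) from Σ C(n,i)·p₀^i·(1−p₀)^(n−i)
p-value (one-sided, H₁ less) = 0.20876
At α=0.1: p ≥ α → fail to reject H₀

reject H₀: no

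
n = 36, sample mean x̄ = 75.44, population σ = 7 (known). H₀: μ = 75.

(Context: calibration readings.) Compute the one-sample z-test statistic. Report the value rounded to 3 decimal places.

SE = σ/√n = 7/√36 = 1.1667
z = (x̄−μ₀)/SE = (75.44−75)/1.1667 = 0.3771

test statistic = 0.377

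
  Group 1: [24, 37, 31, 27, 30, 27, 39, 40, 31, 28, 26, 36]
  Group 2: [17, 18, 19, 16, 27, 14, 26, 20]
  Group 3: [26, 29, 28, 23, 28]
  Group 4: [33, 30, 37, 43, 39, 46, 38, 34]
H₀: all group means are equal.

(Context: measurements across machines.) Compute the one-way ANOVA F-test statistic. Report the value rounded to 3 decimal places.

Group means [31.33, 19.62, 26.80, 37.50], grand mean 29.303
SSB = Σnᵢ(x̄ᵢ−x̄)² = 1367.628; SSW = ΣΣ(x−x̄ᵢ)² = 687.342
MSB = 1367.628/3 = 455.8760; MSW = 687.342/29 = 23.7014
F = MSB/MSW = 19.2341
df = (3, 29)

test statistic = 19.234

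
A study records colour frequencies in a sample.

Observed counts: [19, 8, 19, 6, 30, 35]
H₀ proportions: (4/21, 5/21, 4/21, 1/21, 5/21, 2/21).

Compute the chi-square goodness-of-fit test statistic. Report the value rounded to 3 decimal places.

test statistic = 66.400

n = 117; E_i = n·p_i = [22.29, 27.86, 22.29, 5.57, 27.86, 11.14]
χ² = (19−22.29)²/22.29 + (8−27.86)²/27.86 + (19−22.29)²/22.29 + (6−5.57)²/5.57 + (30−27.86)²/27.86 + (35−11.14)²/11.14 = 66.4000
df = 5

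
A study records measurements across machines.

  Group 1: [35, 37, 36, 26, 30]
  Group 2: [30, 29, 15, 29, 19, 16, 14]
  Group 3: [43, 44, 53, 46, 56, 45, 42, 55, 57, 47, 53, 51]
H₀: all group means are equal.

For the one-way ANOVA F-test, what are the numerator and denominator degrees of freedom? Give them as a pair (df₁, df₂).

degrees of freedom = [2, 21]

k = 3 groups, N = 24 total
df = (k−1, N−k) = (3−1, 24−3) = (2, 21)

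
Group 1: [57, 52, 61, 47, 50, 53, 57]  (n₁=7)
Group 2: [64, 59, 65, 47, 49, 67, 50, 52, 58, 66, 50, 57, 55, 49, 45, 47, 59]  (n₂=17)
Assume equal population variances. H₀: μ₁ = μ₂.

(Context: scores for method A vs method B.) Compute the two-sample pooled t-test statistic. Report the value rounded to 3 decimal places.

test statistic = -0.458

x̄₁=53.857, s₁=4.776, n₁=7
x̄₂=55.235, s₂=7.285, n₂=17
s_p² = [6·4.776² + 16·7.285²]/22 = 44.8144
SE = √(s_p²·(1/7+1/17)) = 3.0064
t = (53.857−55.235)/3.0064 = -0.4584
df = 22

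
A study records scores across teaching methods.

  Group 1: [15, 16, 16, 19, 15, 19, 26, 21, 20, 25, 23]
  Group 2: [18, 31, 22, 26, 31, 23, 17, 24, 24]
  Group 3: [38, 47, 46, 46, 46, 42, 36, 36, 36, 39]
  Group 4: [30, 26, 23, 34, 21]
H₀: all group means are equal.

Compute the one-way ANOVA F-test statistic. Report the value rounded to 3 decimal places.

Group means [19.55, 24.00, 41.20, 26.80], grand mean 27.914
SSB = Σnᵢ(x̄ᵢ−x̄)² = 2679.616; SSW = ΣΣ(x−x̄ᵢ)² = 655.127
MSB = 2679.616/3 = 893.2052; MSW = 655.127/31 = 21.1331
F = MSB/MSW = 42.2656
df = (3, 31)

test statistic = 42.266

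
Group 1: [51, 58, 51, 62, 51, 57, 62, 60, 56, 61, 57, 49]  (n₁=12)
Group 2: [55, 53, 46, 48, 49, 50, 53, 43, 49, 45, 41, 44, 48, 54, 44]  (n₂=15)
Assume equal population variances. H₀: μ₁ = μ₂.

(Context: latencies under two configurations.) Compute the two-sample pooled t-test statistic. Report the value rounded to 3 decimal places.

test statistic = 4.677

x̄₁=56.250, s₁=4.693, n₁=12
x̄₂=48.133, s₂=4.307, n₂=15
s_p² = [11·4.693² + 14·4.307²]/25 = 20.0793
SE = √(s_p²·(1/12+1/15)) = 1.7355
t = (56.250−48.133)/1.7355 = 4.6769
df = 25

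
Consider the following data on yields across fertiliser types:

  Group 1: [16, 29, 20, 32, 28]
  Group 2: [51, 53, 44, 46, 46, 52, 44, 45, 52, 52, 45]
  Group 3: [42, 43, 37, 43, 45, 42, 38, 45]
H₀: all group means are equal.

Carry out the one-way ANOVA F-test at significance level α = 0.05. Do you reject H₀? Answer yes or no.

Group means [25.00, 48.18, 41.88], grand mean 41.250
SSB = Σnᵢ(x̄ᵢ−x̄)² = 1851.989; SSW = ΣΣ(x−x̄ᵢ)² = 380.511
MSB = 1851.989/2 = 925.9943; MSW = 380.511/21 = 18.1196
F = MSB/MSW = 51.1046
df = (2, 21)
p-value (upper-tail) = 0.00000
At α=0.05: p < α → reject H₀

reject H₀: yes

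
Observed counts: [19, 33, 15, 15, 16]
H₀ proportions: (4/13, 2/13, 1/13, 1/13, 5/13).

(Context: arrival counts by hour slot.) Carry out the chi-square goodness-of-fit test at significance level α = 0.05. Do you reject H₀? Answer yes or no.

reject H₀: yes

n = 98; E_i = n·p_i = [30.15, 15.08, 7.54, 7.54, 37.69]
χ² = (19−30.15)²/30.15 + (33−15.08)²/15.08 + (15−7.54)²/7.54 + (15−7.54)²/7.54 + (16−37.69)²/37.69 = 52.6872
df = 4
p-value (upper-tail) = 0.00000
At α=0.05: p < α → reject H₀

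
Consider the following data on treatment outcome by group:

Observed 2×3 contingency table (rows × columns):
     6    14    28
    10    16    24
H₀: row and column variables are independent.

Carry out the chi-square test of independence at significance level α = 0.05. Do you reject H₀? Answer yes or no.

Row totals [48, 50], col totals [16, 30, 52], n=98
χ² = (6−7.84)²/7.84 + (14−14.69)²/14.69 + (28−25.47)²/25.47 + (10−8.16)²/8.16 + (16−15.31)²/15.31 + (24−26.53)²/26.53 = 1.4008
df = 2
p-value (upper-tail) = 0.49639
At α=0.05: p ≥ α → fail to reject H₀

reject H₀: no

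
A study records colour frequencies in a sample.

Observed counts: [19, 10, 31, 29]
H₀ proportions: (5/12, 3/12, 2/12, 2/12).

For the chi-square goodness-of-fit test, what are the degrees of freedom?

df = k − 1 = 4 − 1 = 3

degrees of freedom = 3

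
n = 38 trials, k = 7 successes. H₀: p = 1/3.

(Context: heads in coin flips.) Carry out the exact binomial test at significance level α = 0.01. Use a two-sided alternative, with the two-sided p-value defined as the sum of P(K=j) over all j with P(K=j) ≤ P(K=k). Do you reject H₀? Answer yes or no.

Exact binomial: n=38, k=7, p₀=1/3=0.3333
P(X=j) = C(n,j)·p₀^j·(1−p₀)^(n−j); p = Σ P(X=j) over j with P(X=j) ≤ P(X=7)
p-value (two-sided) = 0.05787
At α=0.01: p ≥ α → fail to reject H₀

reject H₀: no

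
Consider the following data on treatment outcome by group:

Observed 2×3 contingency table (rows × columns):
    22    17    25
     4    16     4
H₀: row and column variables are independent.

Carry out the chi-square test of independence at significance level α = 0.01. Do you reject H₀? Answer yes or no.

reject H₀: yes

Row totals [64, 24], col totals [26, 33, 29], n=88
χ² = (22−18.91)²/18.91 + (17−24.00)²/24.00 + (25−21.09)²/21.09 + (4−7.09)²/7.09 + (16−9.00)²/9.00 + (4−7.91)²/7.91 = 11.9953
df = 2
p-value (upper-tail) = 0.00248
At α=0.01: p < α → reject H₀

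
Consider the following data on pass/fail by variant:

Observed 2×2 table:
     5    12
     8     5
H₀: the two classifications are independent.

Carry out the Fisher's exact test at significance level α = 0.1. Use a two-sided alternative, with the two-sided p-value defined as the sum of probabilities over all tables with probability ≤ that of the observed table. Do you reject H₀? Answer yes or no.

reject H₀: no

Margins: r₁=17, r₂=13, c₁=13, c₂=17, n=30
p_obs = C(17,5)·C(13,8)/C(30,13); sum pmf over tables with pmf ≤ p_obs
p-value (two-sided) = 0.13762
At α=0.1: p ≥ α → fail to reject H₀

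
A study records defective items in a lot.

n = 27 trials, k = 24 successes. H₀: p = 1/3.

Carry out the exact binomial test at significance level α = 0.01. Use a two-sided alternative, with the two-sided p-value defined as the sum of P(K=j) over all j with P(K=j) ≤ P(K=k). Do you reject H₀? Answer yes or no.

Exact binomial: n=27, k=24, p₀=1/3=0.3333
P(X=j) = C(n,j)·p₀^j·(1−p₀)^(n−j); p = Σ P(X=j) over j with P(X=j) ≤ P(X=24)
p-value (two-sided) = 0.00000
At α=0.01: p < α → reject H₀

reject H₀: yes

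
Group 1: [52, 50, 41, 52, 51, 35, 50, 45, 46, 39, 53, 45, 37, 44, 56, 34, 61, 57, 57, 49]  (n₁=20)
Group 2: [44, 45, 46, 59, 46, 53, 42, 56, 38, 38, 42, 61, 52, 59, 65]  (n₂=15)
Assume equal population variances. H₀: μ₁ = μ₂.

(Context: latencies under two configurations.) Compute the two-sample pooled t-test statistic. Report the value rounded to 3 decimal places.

test statistic = -0.731

x̄₁=47.700, s₁=7.685, n₁=20
x̄₂=49.733, s₂=8.722, n₂=15
s_p² = [19·7.685² + 14·8.722²]/33 = 66.2768
SE = √(s_p²·(1/20+1/15)) = 2.7807
t = (47.700−49.733)/2.7807 = -0.7312
df = 33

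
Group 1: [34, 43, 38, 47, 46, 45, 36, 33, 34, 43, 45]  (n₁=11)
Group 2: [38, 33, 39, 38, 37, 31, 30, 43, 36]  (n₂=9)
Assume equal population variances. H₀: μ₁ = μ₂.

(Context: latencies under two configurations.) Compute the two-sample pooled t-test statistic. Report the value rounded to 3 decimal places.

x̄₁=40.364, s₁=5.409, n₁=11
x̄₂=36.111, s₂=4.137, n₂=9
s_p² = [10·5.409² + 8·4.137²]/18 = 23.8575
SE = √(s_p²·(1/11+1/9)) = 2.1954
t = (40.364−36.111)/2.1954 = 1.9370
df = 18

test statistic = 1.937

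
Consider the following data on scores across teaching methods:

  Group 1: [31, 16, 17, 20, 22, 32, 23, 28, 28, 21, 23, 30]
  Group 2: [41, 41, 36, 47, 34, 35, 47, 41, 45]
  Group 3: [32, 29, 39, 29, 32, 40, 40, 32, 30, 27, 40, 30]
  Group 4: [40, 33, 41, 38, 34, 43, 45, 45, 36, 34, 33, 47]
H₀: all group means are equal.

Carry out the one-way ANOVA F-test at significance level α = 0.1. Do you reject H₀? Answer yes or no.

Group means [24.25, 40.78, 33.33, 39.08], grand mean 33.933
SSB = Σnᵢ(x̄ᵢ−x̄)² = 1869.411; SSW = ΣΣ(x−x̄ᵢ)² = 1081.389
MSB = 1869.411/3 = 623.1370; MSW = 1081.389/41 = 26.3753
F = MSB/MSW = 23.6257
df = (3, 41)
p-value (upper-tail) = 0.00000
At α=0.1: p < α → reject H₀

reject H₀: yes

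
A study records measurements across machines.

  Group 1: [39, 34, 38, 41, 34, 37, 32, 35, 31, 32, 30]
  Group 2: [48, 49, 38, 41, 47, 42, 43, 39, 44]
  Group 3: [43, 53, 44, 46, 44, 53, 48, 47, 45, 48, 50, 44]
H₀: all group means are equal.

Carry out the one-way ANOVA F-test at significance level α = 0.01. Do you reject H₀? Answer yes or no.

Group means [34.82, 43.44, 47.08], grand mean 41.844
SSB = Σnᵢ(x̄ᵢ−x̄)² = 895.443; SSW = ΣΣ(x−x̄ᵢ)² = 378.775
MSB = 895.443/2 = 447.7217; MSW = 378.775/29 = 13.0612
F = MSB/MSW = 34.2787
df = (2, 29)
p-value (upper-tail) = 0.00000
At α=0.01: p < α → reject H₀

reject H₀: yes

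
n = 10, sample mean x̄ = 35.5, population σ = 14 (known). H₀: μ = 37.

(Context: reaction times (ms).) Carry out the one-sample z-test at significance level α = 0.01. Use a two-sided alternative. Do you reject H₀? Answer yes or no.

SE = σ/√n = 14/√10 = 4.4272
z = (x̄−μ₀)/SE = (35.5−37)/4.4272 = -0.3388
p-value (two-sided) = 0.73475
At α=0.01: p ≥ α → fail to reject H₀

reject H₀: no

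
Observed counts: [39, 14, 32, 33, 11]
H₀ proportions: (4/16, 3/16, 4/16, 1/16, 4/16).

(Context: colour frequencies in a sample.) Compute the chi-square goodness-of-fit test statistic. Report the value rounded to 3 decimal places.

n = 129; E_i = n·p_i = [32.25, 24.19, 32.25, 8.06, 32.25]
χ² = (39−32.25)²/32.25 + (14−24.19)²/24.19 + (32−32.25)²/32.25 + (33−8.06)²/8.06 + (11−32.25)²/32.25 = 96.8398
df = 4

test statistic = 96.840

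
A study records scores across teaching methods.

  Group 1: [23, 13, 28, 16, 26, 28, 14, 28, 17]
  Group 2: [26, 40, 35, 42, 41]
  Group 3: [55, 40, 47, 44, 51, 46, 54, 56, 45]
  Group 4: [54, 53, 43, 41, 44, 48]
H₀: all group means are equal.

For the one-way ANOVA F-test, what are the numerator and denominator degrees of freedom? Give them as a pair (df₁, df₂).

k = 4 groups, N = 29 total
df = (k−1, N−k) = (4−1, 29−4) = (3, 25)

degrees of freedom = [3, 25]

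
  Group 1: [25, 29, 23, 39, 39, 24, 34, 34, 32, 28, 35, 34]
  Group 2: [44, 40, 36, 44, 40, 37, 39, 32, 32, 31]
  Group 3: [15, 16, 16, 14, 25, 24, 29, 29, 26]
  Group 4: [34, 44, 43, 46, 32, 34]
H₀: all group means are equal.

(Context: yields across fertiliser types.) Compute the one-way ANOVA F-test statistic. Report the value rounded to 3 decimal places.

test statistic = 16.654

Group means [31.33, 37.50, 21.56, 38.83], grand mean 31.838
SSB = Σnᵢ(x̄ᵢ−x̄)² = 1568.805; SSW = ΣΣ(x−x̄ᵢ)² = 1036.222
MSB = 1568.805/3 = 522.9349; MSW = 1036.222/33 = 31.4007
F = MSB/MSW = 16.6536
df = (3, 33)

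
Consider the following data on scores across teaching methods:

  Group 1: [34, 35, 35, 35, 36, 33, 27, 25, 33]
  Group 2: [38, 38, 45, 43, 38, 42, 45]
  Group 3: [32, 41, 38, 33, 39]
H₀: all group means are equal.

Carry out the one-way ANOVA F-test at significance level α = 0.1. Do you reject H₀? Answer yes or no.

reject H₀: yes

Group means [32.56, 41.29, 36.60], grand mean 36.429
SSB = Σnᵢ(x̄ᵢ−x̄)² = 300.292; SSW = ΣΣ(x−x̄ᵢ)² = 244.851
MSB = 300.292/2 = 150.1460; MSW = 244.851/18 = 13.6028
F = MSB/MSW = 11.0379
df = (2, 18)
p-value (upper-tail) = 0.00074
At α=0.1: p < α → reject H₀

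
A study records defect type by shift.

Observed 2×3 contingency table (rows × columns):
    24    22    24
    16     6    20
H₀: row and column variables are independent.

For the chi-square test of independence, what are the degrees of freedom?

df = (r−1)(c−1) = (2−1)·(3−1) = 2

degrees of freedom = 2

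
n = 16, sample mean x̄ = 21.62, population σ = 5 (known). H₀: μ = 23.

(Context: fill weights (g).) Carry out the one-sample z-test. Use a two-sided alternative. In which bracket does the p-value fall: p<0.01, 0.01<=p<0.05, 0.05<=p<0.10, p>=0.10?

SE = σ/√n = 5/√16 = 1.2500
z = (x̄−μ₀)/SE = (21.62−23)/1.2500 = -1.1040
p-value (two-sided) = 0.26959
→ bracket: p>=0.10

p-value bracket: p>=0.10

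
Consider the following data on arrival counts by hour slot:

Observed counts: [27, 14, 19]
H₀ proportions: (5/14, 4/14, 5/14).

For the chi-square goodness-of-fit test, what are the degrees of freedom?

df = k − 1 = 3 − 1 = 2

degrees of freedom = 2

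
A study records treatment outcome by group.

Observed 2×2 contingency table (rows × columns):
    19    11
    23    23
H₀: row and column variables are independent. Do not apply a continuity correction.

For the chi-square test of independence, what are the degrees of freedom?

df = (r−1)(c−1) = (2−1)·(2−1) = 1

degrees of freedom = 1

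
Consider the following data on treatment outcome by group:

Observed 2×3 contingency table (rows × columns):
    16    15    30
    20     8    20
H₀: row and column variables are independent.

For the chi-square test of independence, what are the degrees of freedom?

df = (r−1)(c−1) = (2−1)·(3−1) = 2

degrees of freedom = 2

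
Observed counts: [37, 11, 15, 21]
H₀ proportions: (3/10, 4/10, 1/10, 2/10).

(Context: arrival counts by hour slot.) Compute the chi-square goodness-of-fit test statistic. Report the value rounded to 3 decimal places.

n = 84; E_i = n·p_i = [25.20, 33.60, 8.40, 16.80]
χ² = (37−25.20)²/25.20 + (11−33.60)²/33.60 + (15−8.40)²/8.40 + (21−16.80)²/16.80 = 26.9623
df = 3

test statistic = 26.962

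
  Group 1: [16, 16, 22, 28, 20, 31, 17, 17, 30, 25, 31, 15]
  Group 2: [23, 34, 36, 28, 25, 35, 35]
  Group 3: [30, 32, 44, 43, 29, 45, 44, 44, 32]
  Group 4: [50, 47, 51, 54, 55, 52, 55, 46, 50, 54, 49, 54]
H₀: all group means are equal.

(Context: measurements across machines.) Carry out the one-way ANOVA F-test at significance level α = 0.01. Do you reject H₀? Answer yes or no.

Group means [22.33, 30.86, 38.11, 51.42], grand mean 36.100
SSB = Σnᵢ(x̄ᵢ−x̄)² = 5318.271; SSW = ΣΣ(x−x̄ᵢ)² = 1123.329
MSB = 5318.271/3 = 1772.7569; MSW = 1123.329/36 = 31.2036
F = MSB/MSW = 56.8126
df = (3, 36)
p-value (upper-tail) = 0.00000
At α=0.01: p < α → reject H₀

reject H₀: yes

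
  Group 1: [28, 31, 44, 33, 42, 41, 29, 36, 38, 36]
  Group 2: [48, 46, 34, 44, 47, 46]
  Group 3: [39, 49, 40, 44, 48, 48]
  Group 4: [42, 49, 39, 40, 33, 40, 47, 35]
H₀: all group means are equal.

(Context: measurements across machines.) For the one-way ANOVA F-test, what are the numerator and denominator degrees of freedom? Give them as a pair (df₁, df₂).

k = 4 groups, N = 30 total
df = (k−1, N−k) = (4−1, 30−4) = (3, 26)

degrees of freedom = [3, 26]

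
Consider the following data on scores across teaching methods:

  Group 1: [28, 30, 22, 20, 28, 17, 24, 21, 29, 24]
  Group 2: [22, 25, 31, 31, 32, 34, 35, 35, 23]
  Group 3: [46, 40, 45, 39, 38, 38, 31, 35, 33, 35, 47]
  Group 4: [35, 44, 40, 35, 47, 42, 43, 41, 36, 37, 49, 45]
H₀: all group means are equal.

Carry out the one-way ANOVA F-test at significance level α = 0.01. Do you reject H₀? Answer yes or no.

Group means [24.30, 29.78, 38.82, 41.17], grand mean 34.095
SSB = Σnᵢ(x̄ᵢ−x̄)² = 1972.660; SSW = ΣΣ(x−x̄ᵢ)² = 906.959
MSB = 1972.660/3 = 657.5535; MSW = 906.959/38 = 23.8673
F = MSB/MSW = 27.5504
df = (3, 38)
p-value (upper-tail) = 0.00000
At α=0.01: p < α → reject H₀

reject H₀: yes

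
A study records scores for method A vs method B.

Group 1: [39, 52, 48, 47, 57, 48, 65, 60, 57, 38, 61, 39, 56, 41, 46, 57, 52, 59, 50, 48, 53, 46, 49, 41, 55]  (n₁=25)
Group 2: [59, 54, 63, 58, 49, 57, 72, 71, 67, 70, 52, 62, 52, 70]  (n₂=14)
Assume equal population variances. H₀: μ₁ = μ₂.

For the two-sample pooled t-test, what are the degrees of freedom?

df = n₁ + n₂ − 2 = 25 + 14 − 2 = 37

degrees of freedom = 37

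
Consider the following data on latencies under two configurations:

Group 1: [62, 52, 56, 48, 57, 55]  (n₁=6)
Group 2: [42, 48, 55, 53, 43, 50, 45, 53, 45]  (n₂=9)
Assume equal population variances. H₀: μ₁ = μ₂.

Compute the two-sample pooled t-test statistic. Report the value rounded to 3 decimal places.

x̄₁=55.000, s₁=4.733, n₁=6
x̄₂=48.222, s₂=4.764, n₂=9
s_p² = [5·4.733² + 8·4.764²]/13 = 22.5812
SE = √(s_p²·(1/6+1/9)) = 2.5045
t = (55.000−48.222)/2.5045 = 2.7062
df = 13

test statistic = 2.706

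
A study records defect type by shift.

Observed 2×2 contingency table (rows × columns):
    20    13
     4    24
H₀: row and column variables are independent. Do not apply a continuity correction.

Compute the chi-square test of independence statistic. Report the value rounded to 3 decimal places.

Row totals [33, 28], col totals [24, 37], n=61
χ² = (20−12.98)²/12.98 + (13−20.02)²/20.02 + (4−11.02)²/11.02 + (24−16.98)²/16.98 = 13.6186
df = 1

test statistic = 13.619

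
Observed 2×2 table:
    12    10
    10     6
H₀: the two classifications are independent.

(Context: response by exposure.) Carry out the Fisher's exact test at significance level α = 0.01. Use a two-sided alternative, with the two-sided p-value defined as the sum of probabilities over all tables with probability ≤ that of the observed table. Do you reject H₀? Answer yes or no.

reject H₀: no

Margins: r₁=22, r₂=16, c₁=22, c₂=16, n=38
p_obs = C(22,12)·C(16,10)/C(38,22); sum pmf over tables with pmf ≤ p_obs
p-value (two-sided) = 0.74413
At α=0.01: p ≥ α → fail to reject H₀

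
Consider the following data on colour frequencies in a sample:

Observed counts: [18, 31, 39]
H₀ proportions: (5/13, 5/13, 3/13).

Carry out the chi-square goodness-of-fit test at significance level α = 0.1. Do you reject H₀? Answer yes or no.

reject H₀: yes

n = 88; E_i = n·p_i = [33.85, 33.85, 20.31]
χ² = (18−33.85)²/33.85 + (31−33.85)²/33.85 + (39−20.31)²/20.31 = 24.8636
df = 2
p-value (upper-tail) = 0.00000
At α=0.1: p < α → reject H₀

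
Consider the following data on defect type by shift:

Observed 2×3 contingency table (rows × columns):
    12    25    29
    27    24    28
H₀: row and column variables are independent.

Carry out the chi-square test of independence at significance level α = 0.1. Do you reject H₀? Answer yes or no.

Row totals [66, 79], col totals [39, 49, 57], n=145
χ² = (12−17.75)²/17.75 + (25−22.30)²/22.30 + (29−25.94)²/25.94 + (27−21.25)²/21.25 + (24−26.70)²/26.70 + (28−31.06)²/31.06 = 4.6793
df = 2
p-value (upper-tail) = 0.09636
At α=0.1: p < α → reject H₀

reject H₀: yes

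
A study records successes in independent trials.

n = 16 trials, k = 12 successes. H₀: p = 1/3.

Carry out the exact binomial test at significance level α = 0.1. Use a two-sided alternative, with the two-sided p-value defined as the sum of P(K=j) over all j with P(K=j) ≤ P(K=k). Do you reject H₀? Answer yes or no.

reject H₀: yes

Exact binomial: n=16, k=12, p₀=1/3=0.3333
P(X=j) = C(n,j)·p₀^j·(1−p₀)^(n−j); p = Σ P(X=j) over j with P(X=j) ≤ P(X=12)
p-value (two-sided) = 0.00079
At α=0.1: p < α → reject H₀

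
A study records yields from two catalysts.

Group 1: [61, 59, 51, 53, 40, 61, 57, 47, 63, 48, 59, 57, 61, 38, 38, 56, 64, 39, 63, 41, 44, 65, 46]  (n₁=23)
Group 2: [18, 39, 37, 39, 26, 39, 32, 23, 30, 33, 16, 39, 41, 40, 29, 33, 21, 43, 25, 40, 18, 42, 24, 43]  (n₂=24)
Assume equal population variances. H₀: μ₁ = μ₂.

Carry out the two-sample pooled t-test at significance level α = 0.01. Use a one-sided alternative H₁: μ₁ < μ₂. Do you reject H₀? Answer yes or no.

reject H₀: no

x̄₁=52.652, s₁=9.345, n₁=23
x̄₂=32.083, s₂=8.812, n₂=24
s_p² = [22·9.345² + 23·8.812²]/45 = 82.3789
SE = √(s_p²·(1/23+1/24)) = 2.6484
t = (52.652−32.083)/2.6484 = 7.7664
df = 45
p-value (one-sided, H₁ less) = 1.00000
At α=0.01: p ≥ α → fail to reject H₀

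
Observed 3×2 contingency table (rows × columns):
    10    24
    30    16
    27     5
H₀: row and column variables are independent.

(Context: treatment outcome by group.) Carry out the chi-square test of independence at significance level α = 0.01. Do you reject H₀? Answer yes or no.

reject H₀: yes

Row totals [34, 46, 32], col totals [67, 45], n=112
χ² = (10−20.34)²/20.34 + (24−13.66)²/13.66 + (30−27.52)²/27.52 + (16−18.48)²/18.48 + (27−19.14)²/19.14 + (5−12.86)²/12.86 = 21.6651
df = 2
p-value (upper-tail) = 0.00002
At α=0.01: p < α → reject H₀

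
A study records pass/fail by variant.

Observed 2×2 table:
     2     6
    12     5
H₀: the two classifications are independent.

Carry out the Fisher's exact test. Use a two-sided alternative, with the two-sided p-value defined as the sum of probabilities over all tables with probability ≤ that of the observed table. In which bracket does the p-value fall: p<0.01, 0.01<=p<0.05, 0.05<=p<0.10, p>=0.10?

p-value bracket: 0.05<=p<0.10

Margins: r₁=8, r₂=17, c₁=14, c₂=11, n=25
p_obs = C(8,2)·C(17,12)/C(25,14); sum pmf over tables with pmf ≤ p_obs
p-value (two-sided) = 0.08098
→ bracket: 0.05<=p<0.10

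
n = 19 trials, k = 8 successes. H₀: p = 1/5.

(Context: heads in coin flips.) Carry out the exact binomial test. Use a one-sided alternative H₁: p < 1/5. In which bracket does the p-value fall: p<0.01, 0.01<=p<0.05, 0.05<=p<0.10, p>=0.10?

Exact binomial: n=19, k=8, p₀=1/5=0.2000
P(X≤8) from Σ C(n,i)·p₀^i·(1−p₀)^(n−i)
p-value (one-sided, H₁ less) = 0.99334
→ bracket: p>=0.10

p-value bracket: p>=0.10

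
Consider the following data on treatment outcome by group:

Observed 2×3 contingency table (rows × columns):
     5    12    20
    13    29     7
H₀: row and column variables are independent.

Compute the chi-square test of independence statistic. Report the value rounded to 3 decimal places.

test statistic = 15.491

Row totals [37, 49], col totals [18, 41, 27], n=86
χ² = (5−7.74)²/7.74 + (12−17.64)²/17.64 + (20−11.62)²/11.62 + (13−10.26)²/10.26 + (29−23.36)²/23.36 + (7−15.38)²/15.38 = 15.4908
df = 2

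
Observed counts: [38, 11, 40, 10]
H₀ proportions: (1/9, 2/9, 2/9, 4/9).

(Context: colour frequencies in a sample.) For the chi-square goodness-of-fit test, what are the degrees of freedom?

df = k − 1 = 4 − 1 = 3

degrees of freedom = 3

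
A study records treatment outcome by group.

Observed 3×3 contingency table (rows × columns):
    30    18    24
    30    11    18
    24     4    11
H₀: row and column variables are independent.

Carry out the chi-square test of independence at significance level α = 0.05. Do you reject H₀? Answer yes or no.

Row totals [72, 59, 39], col totals [84, 33, 53], n=170
χ² = (30−35.58)²/35.58 + (18−13.98)²/13.98 + (24−22.45)²/22.45 + (30−29.15)²/29.15 + (11−11.45)²/11.45 + (18−18.39)²/18.39 + (24−19.27)²/19.27 + (4−7.57)²/7.57 + (11−12.16)²/12.16 = 5.1460
df = 4
p-value (upper-tail) = 0.27265
At α=0.05: p ≥ α → fail to reject H₀

reject H₀: no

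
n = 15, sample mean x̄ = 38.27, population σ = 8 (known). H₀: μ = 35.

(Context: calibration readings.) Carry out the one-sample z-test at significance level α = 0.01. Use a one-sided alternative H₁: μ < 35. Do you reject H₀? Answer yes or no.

SE = σ/√n = 8/√15 = 2.0656
z = (x̄−μ₀)/SE = (38.27−35)/2.0656 = 1.5831
p-value (one-sided, H₁ less) = 0.94330
At α=0.01: p ≥ α → fail to reject H₀

reject H₀: no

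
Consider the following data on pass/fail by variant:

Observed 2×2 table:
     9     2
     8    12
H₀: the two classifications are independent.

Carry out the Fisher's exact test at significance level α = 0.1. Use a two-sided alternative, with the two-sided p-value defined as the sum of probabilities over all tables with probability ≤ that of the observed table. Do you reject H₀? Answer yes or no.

Margins: r₁=11, r₂=20, c₁=17, c₂=14, n=31
p_obs = C(11,9)·C(20,8)/C(31,17); sum pmf over tables with pmf ≤ p_obs
p-value (two-sided) = 0.05703
At α=0.1: p < α → reject H₀

reject H₀: yes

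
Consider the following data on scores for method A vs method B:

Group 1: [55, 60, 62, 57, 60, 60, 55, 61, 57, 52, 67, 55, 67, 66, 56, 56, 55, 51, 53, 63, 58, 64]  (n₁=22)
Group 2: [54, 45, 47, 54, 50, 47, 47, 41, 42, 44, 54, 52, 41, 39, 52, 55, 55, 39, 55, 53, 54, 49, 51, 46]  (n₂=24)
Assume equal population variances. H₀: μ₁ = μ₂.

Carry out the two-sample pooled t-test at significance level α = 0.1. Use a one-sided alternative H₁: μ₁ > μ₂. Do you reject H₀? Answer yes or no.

reject H₀: yes

x̄₁=58.636, s₁=4.736, n₁=22
x̄₂=48.583, s₂=5.445, n₂=24
s_p² = [21·4.736² + 23·5.445²]/44 = 26.2028
SE = √(s_p²·(1/22+1/24)) = 1.5109
t = (58.636−48.583)/1.5109 = 6.6537
df = 44
p-value (one-sided, H₁ greater) = 0.00000
At α=0.1: p < α → reject H₀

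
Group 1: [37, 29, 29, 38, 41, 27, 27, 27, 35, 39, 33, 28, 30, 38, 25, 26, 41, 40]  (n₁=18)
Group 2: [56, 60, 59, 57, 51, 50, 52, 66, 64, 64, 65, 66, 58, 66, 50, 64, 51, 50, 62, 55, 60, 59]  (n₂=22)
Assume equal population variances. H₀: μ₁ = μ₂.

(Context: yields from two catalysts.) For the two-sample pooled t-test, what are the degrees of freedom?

degrees of freedom = 38

df = n₁ + n₂ − 2 = 18 + 22 − 2 = 38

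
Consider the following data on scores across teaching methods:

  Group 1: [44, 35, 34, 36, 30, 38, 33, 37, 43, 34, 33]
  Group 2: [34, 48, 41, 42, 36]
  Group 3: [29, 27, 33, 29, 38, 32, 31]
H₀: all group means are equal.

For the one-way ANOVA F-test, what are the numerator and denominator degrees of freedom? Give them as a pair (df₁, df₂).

k = 3 groups, N = 23 total
df = (k−1, N−k) = (3−1, 23−3) = (2, 20)

degrees of freedom = [2, 20]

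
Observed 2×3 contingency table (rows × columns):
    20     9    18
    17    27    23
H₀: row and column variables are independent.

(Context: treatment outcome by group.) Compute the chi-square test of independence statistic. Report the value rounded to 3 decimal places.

Row totals [47, 67], col totals [37, 36, 41], n=114
χ² = (20−15.25)²/15.25 + (9−14.84)²/14.84 + (18−16.90)²/16.90 + (17−21.75)²/21.75 + (27−21.16)²/21.16 + (23−24.10)²/24.10 = 6.5457
df = 2

test statistic = 6.546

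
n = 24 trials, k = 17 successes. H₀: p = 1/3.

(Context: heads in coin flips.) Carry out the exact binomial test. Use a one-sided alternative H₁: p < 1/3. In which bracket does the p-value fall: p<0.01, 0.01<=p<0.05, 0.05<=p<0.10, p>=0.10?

Exact binomial: n=24, k=17, p₀=1/3=0.3333
P(X≤17) from Σ C(n,i)·p₀^i·(1−p₀)^(n−i)
p-value (one-sided, H₁ less) = 0.99996
→ bracket: p>=0.10

p-value bracket: p>=0.10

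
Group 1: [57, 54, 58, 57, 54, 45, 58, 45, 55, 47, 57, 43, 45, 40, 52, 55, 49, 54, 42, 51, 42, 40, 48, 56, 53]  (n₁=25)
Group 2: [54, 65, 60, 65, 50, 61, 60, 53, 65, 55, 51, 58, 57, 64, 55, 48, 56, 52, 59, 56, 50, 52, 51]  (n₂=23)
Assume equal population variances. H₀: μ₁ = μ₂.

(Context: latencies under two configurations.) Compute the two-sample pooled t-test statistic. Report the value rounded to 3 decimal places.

x̄₁=50.280, s₁=6.079, n₁=25
x̄₂=56.391, s₂=5.255, n₂=23
s_p² = [24·6.079² + 22·5.255²]/46 = 32.4895
SE = √(s_p²·(1/25+1/23)) = 1.6469
t = (50.280−56.391)/1.6469 = -3.7109
df = 46

test statistic = -3.711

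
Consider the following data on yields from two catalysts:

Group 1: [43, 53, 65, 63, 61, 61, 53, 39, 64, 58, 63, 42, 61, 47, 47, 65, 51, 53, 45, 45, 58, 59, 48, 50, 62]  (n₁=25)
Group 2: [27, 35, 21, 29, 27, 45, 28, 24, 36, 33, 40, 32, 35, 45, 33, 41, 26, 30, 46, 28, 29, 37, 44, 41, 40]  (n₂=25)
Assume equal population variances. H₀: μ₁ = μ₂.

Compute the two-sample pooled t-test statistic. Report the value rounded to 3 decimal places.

test statistic = 9.282

x̄₁=54.240, s₁=8.125, n₁=25
x̄₂=34.080, s₂=7.205, n₂=25
s_p² = [24·8.125² + 24·7.205²]/48 = 58.9667
SE = √(s_p²·(1/25+1/25)) = 2.1719
t = (54.240−34.080)/2.1719 = 9.2820
df = 48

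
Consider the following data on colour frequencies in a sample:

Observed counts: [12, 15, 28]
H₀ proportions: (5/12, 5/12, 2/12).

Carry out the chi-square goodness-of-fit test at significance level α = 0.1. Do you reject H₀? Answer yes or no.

n = 55; E_i = n·p_i = [22.92, 22.92, 9.17]
χ² = (12−22.92)²/22.92 + (15−22.92)²/22.92 + (28−9.17)²/9.17 = 46.6291
df = 2
p-value (upper-tail) = 0.00000
At α=0.1: p < α → reject H₀

reject H₀: yes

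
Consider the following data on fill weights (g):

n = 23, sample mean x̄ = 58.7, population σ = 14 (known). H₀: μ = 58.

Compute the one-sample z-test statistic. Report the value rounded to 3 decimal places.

test statistic = 0.240

SE = σ/√n = 14/√23 = 2.9192
z = (x̄−μ₀)/SE = (58.7−58)/2.9192 = 0.2398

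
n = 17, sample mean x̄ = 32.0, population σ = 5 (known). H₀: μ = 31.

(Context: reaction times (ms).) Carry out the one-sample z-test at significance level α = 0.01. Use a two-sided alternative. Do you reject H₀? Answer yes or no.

reject H₀: no

SE = σ/√n = 5/√17 = 1.2127
z = (x̄−μ₀)/SE = (32.0−31)/1.2127 = 0.8246
p-value (two-sided) = 0.40959
At α=0.01: p ≥ α → fail to reject H₀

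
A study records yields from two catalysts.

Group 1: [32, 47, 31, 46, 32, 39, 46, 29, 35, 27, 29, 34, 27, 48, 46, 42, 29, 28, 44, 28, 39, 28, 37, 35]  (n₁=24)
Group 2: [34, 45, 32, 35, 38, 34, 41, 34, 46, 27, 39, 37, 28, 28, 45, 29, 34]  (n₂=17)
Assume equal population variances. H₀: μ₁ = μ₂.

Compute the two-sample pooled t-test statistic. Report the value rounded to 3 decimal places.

x̄₁=35.750, s₁=7.362, n₁=24
x̄₂=35.647, s₂=6.072, n₂=17
s_p² = [23·7.362² + 16·6.072²]/39 = 47.0867
SE = √(s_p²·(1/24+1/17)) = 2.1753
t = (35.750−35.647)/2.1753 = 0.0473
df = 39

test statistic = 0.047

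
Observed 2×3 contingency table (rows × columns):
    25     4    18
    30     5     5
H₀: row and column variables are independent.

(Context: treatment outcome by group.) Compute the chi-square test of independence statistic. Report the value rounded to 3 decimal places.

Row totals [47, 40], col totals [55, 9, 23], n=87
χ² = (25−29.71)²/29.71 + (4−4.86)²/4.86 + (18−12.43)²/12.43 + (30−25.29)²/25.29 + (5−4.14)²/4.14 + (5−10.57)²/10.57 = 7.3982
df = 2

test statistic = 7.398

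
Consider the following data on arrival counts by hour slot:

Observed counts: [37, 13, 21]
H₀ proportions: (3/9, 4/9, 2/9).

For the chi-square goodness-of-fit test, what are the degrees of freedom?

df = k − 1 = 3 − 1 = 2

degrees of freedom = 2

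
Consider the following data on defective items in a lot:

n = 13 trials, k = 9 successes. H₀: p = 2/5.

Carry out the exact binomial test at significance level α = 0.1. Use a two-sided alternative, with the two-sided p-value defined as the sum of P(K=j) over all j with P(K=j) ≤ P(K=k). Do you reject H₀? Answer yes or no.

Exact binomial: n=13, k=9, p₀=2/5=0.4000
P(X=j) = C(n,j)·p₀^j·(1−p₀)^(n−j); p = Σ P(X=j) over j with P(X=j) ≤ P(X=9)
p-value (two-sided) = 0.04471
At α=0.1: p < α → reject H₀

reject H₀: yes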